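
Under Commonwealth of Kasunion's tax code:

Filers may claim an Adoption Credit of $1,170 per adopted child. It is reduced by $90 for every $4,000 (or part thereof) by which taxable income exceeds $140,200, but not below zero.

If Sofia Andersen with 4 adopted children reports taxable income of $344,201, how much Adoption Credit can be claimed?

$0

Adoption Credit: base = 4 × $1,170 = $4,680. income exceeds $140,200 by $204,001 → 52 increments × $90 = $4,680 ≥ base, so the credit is $0.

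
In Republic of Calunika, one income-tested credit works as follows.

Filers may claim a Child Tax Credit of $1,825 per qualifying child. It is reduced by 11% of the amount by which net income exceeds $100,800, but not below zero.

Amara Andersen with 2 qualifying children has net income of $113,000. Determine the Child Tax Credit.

$2,308

Child Tax Credit: base = 2 × $1,825 = $3,650. 11% of the $12,200 excess over $100,800 is $1,342; credit = $3,650 − $1,342 = $2,308.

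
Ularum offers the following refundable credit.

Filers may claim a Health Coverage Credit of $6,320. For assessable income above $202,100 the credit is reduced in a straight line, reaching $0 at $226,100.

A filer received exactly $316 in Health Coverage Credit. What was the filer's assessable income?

$316 is 316/6,320 of the full $6,320, so 6,004/6,320 of the $24,000 range has been used: income = $202,100 + $24,000 × 6,004/6,320 = $224,900.

$224,900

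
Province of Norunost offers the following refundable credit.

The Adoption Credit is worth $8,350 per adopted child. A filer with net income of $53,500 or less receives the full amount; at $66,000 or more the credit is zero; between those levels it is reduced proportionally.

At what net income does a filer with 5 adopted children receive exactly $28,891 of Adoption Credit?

$57,350

Full credit = 5 × $8,350 = $41,750.
$28,891 is 28,891/41,750 of the full $41,750, so 12,859/41,750 of the $12,500 range has been used: income = $53,500 + $12,500 × 12,859/41,750 = $57,350.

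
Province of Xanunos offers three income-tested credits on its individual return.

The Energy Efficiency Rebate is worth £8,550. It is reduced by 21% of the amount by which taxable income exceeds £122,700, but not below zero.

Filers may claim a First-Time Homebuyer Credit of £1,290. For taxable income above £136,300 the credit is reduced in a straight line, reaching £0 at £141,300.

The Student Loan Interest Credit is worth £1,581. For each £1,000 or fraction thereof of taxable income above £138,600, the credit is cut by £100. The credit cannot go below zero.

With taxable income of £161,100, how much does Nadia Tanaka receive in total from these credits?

Energy Efficiency Rebate: 21% of the £38,400 excess over £122,700 is £8,064; credit = £8,550 − £8,064 = £486.
First-Time Homebuyer Credit: £161,100 is at or above £141,300, so the credit is £0.
Student Loan Interest Credit: income exceeds £138,600 by £22,500 → 23 increments × £100 = £2,300 ≥ base, so the credit is £0.
Total: £486 + £0 + £0 = £486.

£486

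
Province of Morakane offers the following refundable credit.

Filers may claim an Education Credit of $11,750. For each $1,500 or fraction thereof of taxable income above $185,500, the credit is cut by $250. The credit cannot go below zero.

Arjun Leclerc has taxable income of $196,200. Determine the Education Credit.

Education Credit: income exceeds $185,500 by $10,700, which is 8 full-or-partial $1,500 increments; reduction = 8 × $250 = $2,000, leaving $9,750.

$9,750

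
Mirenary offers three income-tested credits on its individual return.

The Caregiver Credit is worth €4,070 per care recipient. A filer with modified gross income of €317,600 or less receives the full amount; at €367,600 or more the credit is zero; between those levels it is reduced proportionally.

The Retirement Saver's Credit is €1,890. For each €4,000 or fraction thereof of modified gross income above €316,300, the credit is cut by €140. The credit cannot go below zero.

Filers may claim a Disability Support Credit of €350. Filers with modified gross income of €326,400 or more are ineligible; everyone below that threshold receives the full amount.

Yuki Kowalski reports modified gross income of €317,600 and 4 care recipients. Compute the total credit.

Caregiver Credit: base = 4 × €4,070 = €16,280. €317,600 is at or below the €317,600 threshold, so the full €16,280 applies.
Retirement Saver's Credit: income exceeds €316,300 by €1,300, which is 1 full-or-partial €4,000 increment; reduction = 1 × €140 = €140, leaving €1,750.
Disability Support Credit: €317,600 is below the €326,400 cutoff, so the full €350 applies.
Total: €16,280 + €1,750 + €350 = €18,380.

€18,380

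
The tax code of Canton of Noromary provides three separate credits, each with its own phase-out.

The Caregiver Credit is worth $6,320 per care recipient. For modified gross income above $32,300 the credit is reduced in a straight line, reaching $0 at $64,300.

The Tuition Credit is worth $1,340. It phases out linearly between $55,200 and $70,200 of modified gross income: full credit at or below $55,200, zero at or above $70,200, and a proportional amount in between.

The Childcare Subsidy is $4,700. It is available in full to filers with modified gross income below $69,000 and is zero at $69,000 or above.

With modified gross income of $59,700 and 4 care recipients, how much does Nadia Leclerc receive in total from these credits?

Caregiver Credit: base = 4 × $6,320 = $25,280. $59,700 is $27,400 into a $32,000 phase-out range, leaving 4,600/32,000 of the credit: $25,280 × 4,600/32,000 = $3,634.
Tuition Credit: $59,700 is $4,500 into a $15,000 phase-out range, leaving 10,500/15,000 of the credit: $1,340 × 10,500/15,000 = $938.
Childcare Subsidy: $59,700 is below the $69,000 cutoff, so the full $4,700 applies.
Total: $3,634 + $938 + $4,700 = $9,272.

$9,272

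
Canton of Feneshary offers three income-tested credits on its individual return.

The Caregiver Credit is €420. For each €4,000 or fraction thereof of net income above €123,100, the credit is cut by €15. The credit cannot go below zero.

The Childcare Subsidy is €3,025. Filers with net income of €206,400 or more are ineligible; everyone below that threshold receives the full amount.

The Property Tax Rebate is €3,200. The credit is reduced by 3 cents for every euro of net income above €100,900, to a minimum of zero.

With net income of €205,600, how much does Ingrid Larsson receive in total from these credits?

Caregiver Credit: income exceeds €123,100 by €82,500, which is 21 full-or-partial €4,000 increments; reduction = 21 × €15 = €315, leaving €105.
Childcare Subsidy: €205,600 is below the €206,400 cutoff, so the full €3,025 applies.
Property Tax Rebate: 3% of the €104,700 excess over €100,900 is €3,141; credit = €3,200 − €3,141 = €59.
Total: €105 + €3,025 + €59 = €3,189.

€3,189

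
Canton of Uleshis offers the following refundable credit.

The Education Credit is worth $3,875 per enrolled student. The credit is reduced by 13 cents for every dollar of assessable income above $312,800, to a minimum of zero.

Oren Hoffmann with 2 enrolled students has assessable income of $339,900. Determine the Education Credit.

$4,227

Education Credit: base = 2 × $3,875 = $7,750. 13% of the $27,100 excess over $312,800 is $3,523; credit = $7,750 − $3,523 = $4,227.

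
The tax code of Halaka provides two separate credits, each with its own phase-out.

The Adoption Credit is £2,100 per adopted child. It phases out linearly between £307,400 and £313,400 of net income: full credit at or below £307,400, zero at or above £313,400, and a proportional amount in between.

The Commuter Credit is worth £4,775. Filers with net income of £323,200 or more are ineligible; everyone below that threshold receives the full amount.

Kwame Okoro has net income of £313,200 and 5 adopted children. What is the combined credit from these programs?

Adoption Credit: base = 5 × £2,100 = £10,500. £313,200 is £5,800 into a £6,000 phase-out range, leaving 200/6,000 of the credit: £10,500 × 200/6,000 = £350.
Commuter Credit: £313,200 is below the £323,200 cutoff, so the full £4,775 applies.
Total: £350 + £4,775 = £5,125.

£5,125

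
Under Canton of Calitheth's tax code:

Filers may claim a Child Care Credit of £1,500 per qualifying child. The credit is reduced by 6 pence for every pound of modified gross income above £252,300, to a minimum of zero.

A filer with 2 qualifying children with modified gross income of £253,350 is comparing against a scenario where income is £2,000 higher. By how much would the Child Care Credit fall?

£120

At £253,350 — base = 2 × £1,500 = £3,000. 6% of the £1,050 excess over £252,300 is £63; credit = £3,000 − £63 = £2,937.
At £255,350 — base = 2 × £1,500 = £3,000. 6% of the £3,050 excess over £252,300 is £183; credit = £3,000 − £183 = £2,817.
Lost: £2,937 − £2,817 = £120.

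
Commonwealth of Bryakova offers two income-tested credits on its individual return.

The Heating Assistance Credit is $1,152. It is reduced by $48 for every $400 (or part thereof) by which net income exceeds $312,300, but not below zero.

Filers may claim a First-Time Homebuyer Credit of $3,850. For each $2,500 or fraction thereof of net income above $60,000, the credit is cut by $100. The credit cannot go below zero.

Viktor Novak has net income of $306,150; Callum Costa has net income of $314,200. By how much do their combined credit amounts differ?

$240

Viktor ($306,150): Heating Assistance Credit: $306,150 is at or below the $312,300 threshold, so the full $1,152 applies. First-Time Homebuyer Credit: income exceeds $60,000 by $246,150 → 99 increments × $100 = $9,900 ≥ base, so the credit is $0. total $1,152 + $0 = $1,152
Callum ($314,200): Heating Assistance Credit: income exceeds $312,300 by $1,900, which is 5 full-or-partial $400 increments; reduction = 5 × $48 = $240, leaving $912. First-Time Homebuyer Credit: income exceeds $60,000 by $254,200 → 102 increments × $100 = $10,200 ≥ base, so the credit is $0. total $912 + $0 = $912
Difference: |$1,152 − $912| = $240.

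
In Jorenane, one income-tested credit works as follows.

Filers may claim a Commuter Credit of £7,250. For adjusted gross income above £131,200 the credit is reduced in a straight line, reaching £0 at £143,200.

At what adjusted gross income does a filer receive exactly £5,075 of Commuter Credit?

£134,800

£5,075 is 5,075/7,250 of the full £7,250, so 2,175/7,250 of the £12,000 range has been used: income = £131,200 + £12,000 × 2,175/7,250 = £134,800.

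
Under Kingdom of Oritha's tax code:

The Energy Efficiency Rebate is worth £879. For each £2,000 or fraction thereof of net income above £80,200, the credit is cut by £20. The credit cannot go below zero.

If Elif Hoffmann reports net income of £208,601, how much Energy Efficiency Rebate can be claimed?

£0

Energy Efficiency Rebate: income exceeds £80,200 by £128,401 → 65 increments × £20 = £1,300 ≥ base, so the credit is £0.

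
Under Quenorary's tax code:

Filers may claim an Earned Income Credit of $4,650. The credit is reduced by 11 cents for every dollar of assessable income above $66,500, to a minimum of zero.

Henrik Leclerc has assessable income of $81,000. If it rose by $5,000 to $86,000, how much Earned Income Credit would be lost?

At $81,000 — 11% of the $14,500 excess over $66,500 is $1,595; credit = $4,650 − $1,595 = $3,055.
At $86,000 — 11% of the $19,500 excess over $66,500 is $2,145; credit = $4,650 − $2,145 = $2,505.
Lost: $3,055 − $2,505 = $550.

$550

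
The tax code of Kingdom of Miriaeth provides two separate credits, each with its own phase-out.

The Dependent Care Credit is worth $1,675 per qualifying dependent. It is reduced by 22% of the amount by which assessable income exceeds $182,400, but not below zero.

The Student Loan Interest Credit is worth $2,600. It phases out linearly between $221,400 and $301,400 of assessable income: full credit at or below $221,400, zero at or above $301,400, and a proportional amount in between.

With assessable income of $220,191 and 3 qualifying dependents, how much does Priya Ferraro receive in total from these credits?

Dependent Care Credit: base = 3 × $1,675 = $5,025. 22% of the $37,791 excess over $182,400 is $8,314.02 ≥ base, so the credit is $0.
Student Loan Interest Credit: $220,191 is at or below the $221,400 threshold, so the full $2,600 applies.
Total: $0 + $2,600 = $2,600.

$2,600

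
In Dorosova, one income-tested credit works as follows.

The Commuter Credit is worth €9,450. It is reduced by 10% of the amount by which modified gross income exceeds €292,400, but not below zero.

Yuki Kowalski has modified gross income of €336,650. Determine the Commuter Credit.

Commuter Credit: 10% of the €44,250 excess over €292,400 is €4,425; credit = €9,450 − €4,425 = €5,025.

€5,025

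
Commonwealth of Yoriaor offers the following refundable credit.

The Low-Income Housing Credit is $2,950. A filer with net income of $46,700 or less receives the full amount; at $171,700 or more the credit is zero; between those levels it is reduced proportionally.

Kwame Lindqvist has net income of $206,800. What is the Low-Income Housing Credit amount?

Low-Income Housing Credit: $206,800 is at or above $171,700, so the credit is $0.

$0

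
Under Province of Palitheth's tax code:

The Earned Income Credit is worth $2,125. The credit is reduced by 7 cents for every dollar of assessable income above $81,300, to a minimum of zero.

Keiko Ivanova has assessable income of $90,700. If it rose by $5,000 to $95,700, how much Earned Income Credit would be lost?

$350

At $90,700 — 7% of the $9,400 excess over $81,300 is $658; credit = $2,125 − $658 = $1,467.
At $95,700 — 7% of the $14,400 excess over $81,300 is $1,008; credit = $2,125 − $1,008 = $1,117.
Lost: $1,467 − $1,117 = $350.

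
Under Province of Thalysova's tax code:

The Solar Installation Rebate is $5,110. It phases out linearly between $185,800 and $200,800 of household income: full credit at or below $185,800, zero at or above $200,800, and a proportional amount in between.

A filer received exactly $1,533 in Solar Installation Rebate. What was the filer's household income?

$196,300

$1,533 is 1,533/5,110 of the full $5,110, so 3,577/5,110 of the $15,000 range has been used: income = $185,800 + $15,000 × 3,577/5,110 = $196,300.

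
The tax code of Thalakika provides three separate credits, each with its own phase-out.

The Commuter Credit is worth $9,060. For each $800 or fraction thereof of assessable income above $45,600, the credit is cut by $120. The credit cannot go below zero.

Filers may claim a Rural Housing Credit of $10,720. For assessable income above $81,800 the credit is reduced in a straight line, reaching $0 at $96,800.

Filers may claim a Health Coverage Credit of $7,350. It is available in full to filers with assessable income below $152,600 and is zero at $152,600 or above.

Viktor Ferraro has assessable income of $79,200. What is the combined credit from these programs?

Commuter Credit: income exceeds $45,600 by $33,600, which is 42 full-or-partial $800 increments; reduction = 42 × $120 = $5,040, leaving $4,020.
Rural Housing Credit: $79,200 is at or below the $81,800 threshold, so the full $10,720 applies.
Health Coverage Credit: $79,200 is below the $152,600 cutoff, so the full $7,350 applies.
Total: $4,020 + $10,720 + $7,350 = $22,090.

$22,090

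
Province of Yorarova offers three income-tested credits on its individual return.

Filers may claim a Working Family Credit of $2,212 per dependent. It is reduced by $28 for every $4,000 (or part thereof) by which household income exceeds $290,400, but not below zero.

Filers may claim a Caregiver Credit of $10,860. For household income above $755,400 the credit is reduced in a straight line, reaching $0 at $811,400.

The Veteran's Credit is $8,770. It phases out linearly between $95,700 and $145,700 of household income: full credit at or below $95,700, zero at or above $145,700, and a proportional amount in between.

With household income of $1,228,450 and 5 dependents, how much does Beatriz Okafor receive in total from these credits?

$4,480

Working Family Credit: base = 5 × $2,212 = $11,060. income exceeds $290,400 by $938,050, which is 235 full-or-partial $4,000 increments; reduction = 235 × $28 = $6,580, leaving $4,480.
Caregiver Credit: $1,228,450 is at or above $811,400, so the credit is $0.
Veteran's Credit: $1,228,450 is at or above $145,700, so the credit is $0.
Total: $4,480 + $0 + $0 = $4,480.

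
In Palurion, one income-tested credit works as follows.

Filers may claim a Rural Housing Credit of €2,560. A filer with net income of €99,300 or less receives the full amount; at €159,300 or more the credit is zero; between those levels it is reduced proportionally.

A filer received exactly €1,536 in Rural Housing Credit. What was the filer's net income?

€123,300

€1,536 is 1,536/2,560 of the full €2,560, so 1,024/2,560 of the €60,000 range has been used: income = €99,300 + €60,000 × 1,024/2,560 = €123,300.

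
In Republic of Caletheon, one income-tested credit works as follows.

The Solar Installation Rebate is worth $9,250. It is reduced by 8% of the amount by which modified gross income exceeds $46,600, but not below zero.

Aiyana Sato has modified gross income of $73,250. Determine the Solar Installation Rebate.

Solar Installation Rebate: 8% of the $26,650 excess over $46,600 is $2,132; credit = $9,250 − $2,132 = $7,118.

$7,118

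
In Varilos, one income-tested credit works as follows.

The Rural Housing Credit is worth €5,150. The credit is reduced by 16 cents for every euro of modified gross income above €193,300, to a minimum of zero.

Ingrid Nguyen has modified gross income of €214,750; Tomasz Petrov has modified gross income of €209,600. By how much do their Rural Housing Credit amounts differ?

Ingrid (€214,750): Rural Housing Credit: 16% of the €21,450 excess over €193,300 is €3,432; credit = €5,150 − €3,432 = €1,718.
Tomasz (€209,600): Rural Housing Credit: 16% of the €16,300 excess over €193,300 is €2,608; credit = €5,150 − €2,608 = €2,542.
Difference: |€1,718 − €2,542| = €824.

€824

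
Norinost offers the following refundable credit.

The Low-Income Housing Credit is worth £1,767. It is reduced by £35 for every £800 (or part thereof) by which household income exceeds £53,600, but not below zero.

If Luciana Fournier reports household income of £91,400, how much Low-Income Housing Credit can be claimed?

£87

Low-Income Housing Credit: income exceeds £53,600 by £37,800, which is 48 full-or-partial £800 increments; reduction = 48 × £35 = £1,680, leaving £87.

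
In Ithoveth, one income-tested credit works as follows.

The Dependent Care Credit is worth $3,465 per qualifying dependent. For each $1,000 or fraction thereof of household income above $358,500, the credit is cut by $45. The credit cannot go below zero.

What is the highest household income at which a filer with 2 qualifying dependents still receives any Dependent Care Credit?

$511,500

Full credit = 2 × $3,465 = $6,930.
After 153 increments the reduction is 153 × $45 = $6,885, leaving $45; one more increment wipes it out. Increment 153 ends at excess 153 × $1,000 = $153,000, so the highest qualifying income is $358,500 + $153,000 = $511,500.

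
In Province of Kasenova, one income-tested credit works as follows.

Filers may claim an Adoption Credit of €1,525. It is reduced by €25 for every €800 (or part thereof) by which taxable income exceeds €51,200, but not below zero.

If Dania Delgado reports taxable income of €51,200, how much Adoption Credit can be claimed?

€1,525

Adoption Credit: €51,200 is at or below the €51,200 threshold, so the full €1,525 applies.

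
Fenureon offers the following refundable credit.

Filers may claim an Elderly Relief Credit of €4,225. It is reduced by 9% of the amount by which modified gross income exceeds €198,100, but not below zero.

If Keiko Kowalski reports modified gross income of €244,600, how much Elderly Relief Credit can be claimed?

€40

Elderly Relief Credit: 9% of the €46,500 excess over €198,100 is €4,185; credit = €4,225 − €4,185 = €40.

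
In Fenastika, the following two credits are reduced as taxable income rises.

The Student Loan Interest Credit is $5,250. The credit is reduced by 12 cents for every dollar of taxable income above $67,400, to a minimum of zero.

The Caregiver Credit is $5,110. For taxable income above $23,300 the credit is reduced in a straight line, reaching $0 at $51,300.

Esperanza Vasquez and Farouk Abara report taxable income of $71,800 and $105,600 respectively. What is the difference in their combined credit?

Esperanza ($71,800): Student Loan Interest Credit: 12% of the $4,400 excess over $67,400 is $528; credit = $5,250 − $528 = $4,722. Caregiver Credit: $71,800 is at or above $51,300, so the credit is $0. total $4,722 + $0 = $4,722
Farouk ($105,600): Student Loan Interest Credit: 12% of the $38,200 excess over $67,400 is $4,584; credit = $5,250 − $4,584 = $666. Caregiver Credit: $105,600 is at or above $51,300, so the credit is $0. total $666 + $0 = $666
Difference: |$4,722 − $666| = $4,056.

$4,056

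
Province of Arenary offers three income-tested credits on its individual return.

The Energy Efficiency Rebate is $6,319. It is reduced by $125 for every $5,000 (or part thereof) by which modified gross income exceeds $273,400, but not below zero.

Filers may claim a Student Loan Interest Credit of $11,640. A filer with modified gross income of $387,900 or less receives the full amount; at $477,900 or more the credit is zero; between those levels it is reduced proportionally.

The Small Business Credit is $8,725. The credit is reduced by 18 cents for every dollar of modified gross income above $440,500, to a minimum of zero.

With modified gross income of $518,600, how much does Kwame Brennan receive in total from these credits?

Energy Efficiency Rebate: income exceeds $273,400 by $245,200, which is 50 full-or-partial $5,000 increments; reduction = 50 × $125 = $6,250, leaving $69.
Student Loan Interest Credit: $518,600 is at or above $477,900, so the credit is $0.
Small Business Credit: 18% of the $78,100 excess over $440,500 is $14,058 ≥ base, so the credit is $0.
Total: $69 + $0 + $0 = $69.

$69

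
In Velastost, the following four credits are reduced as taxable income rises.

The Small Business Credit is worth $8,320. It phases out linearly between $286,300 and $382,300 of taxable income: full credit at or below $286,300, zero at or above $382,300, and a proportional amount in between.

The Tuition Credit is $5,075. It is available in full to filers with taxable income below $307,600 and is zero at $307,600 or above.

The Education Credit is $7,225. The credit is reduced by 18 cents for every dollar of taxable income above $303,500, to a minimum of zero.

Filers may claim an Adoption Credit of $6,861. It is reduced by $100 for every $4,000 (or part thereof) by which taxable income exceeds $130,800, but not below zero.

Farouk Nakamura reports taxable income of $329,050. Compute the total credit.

Small Business Credit: $329,050 is $42,750 into a $96,000 phase-out range, leaving 53,250/96,000 of the credit: $8,320 × 53,250/96,000 = $4,615.
Tuition Credit: $329,050 meets or exceeds the $307,600 cutoff, so the credit is $0.
Education Credit: 18% of the $25,550 excess over $303,500 is $4,599; credit = $7,225 − $4,599 = $2,626.
Adoption Credit: income exceeds $130,800 by $198,250, which is 50 full-or-partial $4,000 increments; reduction = 50 × $100 = $5,000, leaving $1,861.
Total: $4,615 + $0 + $2,626 + $1,861 = $9,102.

$9,102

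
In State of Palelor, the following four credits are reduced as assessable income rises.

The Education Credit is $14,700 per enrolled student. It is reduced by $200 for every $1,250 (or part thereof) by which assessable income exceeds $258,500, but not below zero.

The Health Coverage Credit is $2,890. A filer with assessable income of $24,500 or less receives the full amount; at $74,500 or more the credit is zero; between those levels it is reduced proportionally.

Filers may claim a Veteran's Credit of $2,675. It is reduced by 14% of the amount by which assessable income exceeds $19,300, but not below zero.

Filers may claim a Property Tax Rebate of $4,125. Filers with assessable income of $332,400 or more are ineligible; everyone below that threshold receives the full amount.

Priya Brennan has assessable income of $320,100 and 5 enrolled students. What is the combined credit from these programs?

Education Credit: base = 5 × $14,700 = $73,500. income exceeds $258,500 by $61,600, which is 50 full-or-partial $1,250 increments; reduction = 50 × $200 = $10,000, leaving $63,500.
Health Coverage Credit: $320,100 is at or above $74,500, so the credit is $0.
Veteran's Credit: 14% of the $300,800 excess over $19,300 is $42,112 ≥ base, so the credit is $0.
Property Tax Rebate: $320,100 is below the $332,400 cutoff, so the full $4,125 applies.
Total: $63,500 + $0 + $0 + $4,125 = $67,625.

$67,625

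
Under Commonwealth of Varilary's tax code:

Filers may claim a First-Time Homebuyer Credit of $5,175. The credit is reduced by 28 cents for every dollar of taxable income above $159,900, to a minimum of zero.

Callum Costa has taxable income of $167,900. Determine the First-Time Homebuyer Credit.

$2,935

First-Time Homebuyer Credit: 28% of the $8,000 excess over $159,900 is $2,240; credit = $5,175 − $2,240 = $2,935.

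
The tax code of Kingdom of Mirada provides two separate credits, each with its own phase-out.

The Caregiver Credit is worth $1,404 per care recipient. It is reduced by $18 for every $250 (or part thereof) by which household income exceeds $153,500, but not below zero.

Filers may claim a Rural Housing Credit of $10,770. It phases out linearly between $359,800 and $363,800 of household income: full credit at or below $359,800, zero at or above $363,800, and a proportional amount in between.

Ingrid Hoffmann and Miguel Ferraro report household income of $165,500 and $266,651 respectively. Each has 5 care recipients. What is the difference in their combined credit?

$6,156

Ingrid ($165,500): Caregiver Credit: base = 5 × $1,404 = $7,020. income exceeds $153,500 by $12,000, which is 48 full-or-partial $250 increments; reduction = 48 × $18 = $864, leaving $6,156. Rural Housing Credit: $165,500 is at or below the $359,800 threshold, so the full $10,770 applies. total $6,156 + $10,770 = $16,926
Miguel ($266,651): Caregiver Credit: base = 5 × $1,404 = $7,020. income exceeds $153,500 by $113,151 → 453 increments × $18 = $8,154 ≥ base, so the credit is $0. Rural Housing Credit: $266,651 is at or below the $359,800 threshold, so the full $10,770 applies. total $0 + $10,770 = $10,770
Difference: |$16,926 − $10,770| = $6,156.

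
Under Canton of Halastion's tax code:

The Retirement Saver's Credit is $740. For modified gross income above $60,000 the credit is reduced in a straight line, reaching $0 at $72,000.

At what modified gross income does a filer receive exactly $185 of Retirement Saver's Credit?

$69,000

$185 is 185/740 of the full $740, so 555/740 of the $12,000 range has been used: income = $60,000 + $12,000 × 555/740 = $69,000.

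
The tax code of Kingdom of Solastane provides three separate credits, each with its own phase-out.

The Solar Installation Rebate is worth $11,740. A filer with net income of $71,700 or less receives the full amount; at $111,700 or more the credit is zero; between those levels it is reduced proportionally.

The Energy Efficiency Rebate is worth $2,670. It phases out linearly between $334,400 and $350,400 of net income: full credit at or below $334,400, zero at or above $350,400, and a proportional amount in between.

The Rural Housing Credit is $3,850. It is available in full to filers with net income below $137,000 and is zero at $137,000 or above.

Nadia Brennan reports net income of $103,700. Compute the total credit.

Solar Installation Rebate: $103,700 is $32,000 into a $40,000 phase-out range, leaving 8,000/40,000 of the credit: $11,740 × 8,000/40,000 = $2,348.
Energy Efficiency Rebate: $103,700 is at or below the $334,400 threshold, so the full $2,670 applies.
Rural Housing Credit: $103,700 is below the $137,000 cutoff, so the full $3,850 applies.
Total: $2,348 + $2,670 + $3,850 = $8,868.

$8,868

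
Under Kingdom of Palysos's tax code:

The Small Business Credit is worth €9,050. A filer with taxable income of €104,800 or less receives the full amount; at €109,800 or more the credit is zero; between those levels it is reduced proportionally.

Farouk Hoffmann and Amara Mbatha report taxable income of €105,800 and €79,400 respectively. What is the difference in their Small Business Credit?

Farouk (€105,800): Small Business Credit: €105,800 is €1,000 into a €5,000 phase-out range, leaving 4,000/5,000 of the credit: €9,050 × 4,000/5,000 = €7,240.
Amara (€79,400): Small Business Credit: €79,400 is at or below the €104,800 threshold, so the full €9,050 applies.
Difference: |€7,240 − €9,050| = €1,810.

€1,810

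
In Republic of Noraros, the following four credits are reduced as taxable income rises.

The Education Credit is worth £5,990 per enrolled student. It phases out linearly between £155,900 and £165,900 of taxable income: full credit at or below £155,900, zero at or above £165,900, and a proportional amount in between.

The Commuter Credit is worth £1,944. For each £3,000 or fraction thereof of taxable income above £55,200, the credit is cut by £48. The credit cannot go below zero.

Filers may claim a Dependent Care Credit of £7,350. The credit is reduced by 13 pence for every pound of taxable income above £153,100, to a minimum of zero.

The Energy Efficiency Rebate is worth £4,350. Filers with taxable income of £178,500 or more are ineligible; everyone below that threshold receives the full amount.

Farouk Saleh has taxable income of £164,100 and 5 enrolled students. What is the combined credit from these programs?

£15,829

Education Credit: base = 5 × £5,990 = £29,950. £164,100 is £8,200 into a £10,000 phase-out range, leaving 1,800/10,000 of the credit: £29,950 × 1,800/10,000 = £5,391.
Commuter Credit: income exceeds £55,200 by £108,900, which is 37 full-or-partial £3,000 increments; reduction = 37 × £48 = £1,776, leaving £168.
Dependent Care Credit: 13% of the £11,000 excess over £153,100 is £1,430; credit = £7,350 − £1,430 = £5,920.
Energy Efficiency Rebate: £164,100 is below the £178,500 cutoff, so the full £4,350 applies.
Total: £5,391 + £168 + £5,920 + £4,350 = £15,829.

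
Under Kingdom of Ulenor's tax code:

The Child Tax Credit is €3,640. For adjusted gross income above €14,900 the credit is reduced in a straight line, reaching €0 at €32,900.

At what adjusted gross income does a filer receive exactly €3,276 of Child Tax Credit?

€16,700

€3,276 is 3,276/3,640 of the full €3,640, so 364/3,640 of the €18,000 range has been used: income = €14,900 + €18,000 × 364/3,640 = €16,700.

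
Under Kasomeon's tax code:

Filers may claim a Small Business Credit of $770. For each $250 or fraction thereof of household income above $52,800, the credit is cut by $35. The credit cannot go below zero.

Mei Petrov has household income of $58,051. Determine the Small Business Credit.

Small Business Credit: income exceeds $52,800 by $5,251 → 22 increments × $35 = $770 ≥ base, so the credit is $0.

$0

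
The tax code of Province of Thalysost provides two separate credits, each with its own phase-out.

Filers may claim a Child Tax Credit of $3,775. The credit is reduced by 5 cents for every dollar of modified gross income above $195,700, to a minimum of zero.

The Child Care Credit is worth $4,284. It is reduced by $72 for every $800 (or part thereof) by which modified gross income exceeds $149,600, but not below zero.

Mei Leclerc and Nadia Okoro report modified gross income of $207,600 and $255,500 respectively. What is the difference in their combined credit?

Mei ($207,600): Child Tax Credit: 5% of the $11,900 excess over $195,700 is $595; credit = $3,775 − $595 = $3,180. Child Care Credit: income exceeds $149,600 by $58,000 → 73 increments × $72 = $5,256 ≥ base, so the credit is $0. total $3,180 + $0 = $3,180
Nadia ($255,500): Child Tax Credit: 5% of the $59,800 excess over $195,700 is $2,990; credit = $3,775 − $2,990 = $785. Child Care Credit: income exceeds $149,600 by $105,900 → 133 increments × $72 = $9,576 ≥ base, so the credit is $0. total $785 + $0 = $785
Difference: |$3,180 − $785| = $2,395.

$2,395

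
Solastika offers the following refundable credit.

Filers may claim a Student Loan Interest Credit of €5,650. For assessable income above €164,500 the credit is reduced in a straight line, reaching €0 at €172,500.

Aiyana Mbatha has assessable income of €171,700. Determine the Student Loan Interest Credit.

Student Loan Interest Credit: €171,700 is €7,200 into a €8,000 phase-out range, leaving 800/8,000 of the credit: €5,650 × 800/8,000 = €565.

€565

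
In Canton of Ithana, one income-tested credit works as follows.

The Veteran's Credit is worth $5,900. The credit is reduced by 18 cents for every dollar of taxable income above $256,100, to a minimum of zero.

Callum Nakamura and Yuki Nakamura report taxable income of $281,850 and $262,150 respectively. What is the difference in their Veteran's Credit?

Callum ($281,850): Veteran's Credit: 18% of the $25,750 excess over $256,100 is $4,635; credit = $5,900 − $4,635 = $1,265.
Yuki ($262,150): Veteran's Credit: 18% of the $6,050 excess over $256,100 is $1,089; credit = $5,900 − $1,089 = $4,811.
Difference: |$1,265 − $4,811| = $3,546.

$3,546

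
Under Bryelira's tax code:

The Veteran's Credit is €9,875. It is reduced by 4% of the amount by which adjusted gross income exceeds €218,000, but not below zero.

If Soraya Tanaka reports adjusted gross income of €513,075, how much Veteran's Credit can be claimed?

Veteran's Credit: 4% of the €295,075 excess over €218,000 is €11,803 ≥ base, so the credit is €0.

€0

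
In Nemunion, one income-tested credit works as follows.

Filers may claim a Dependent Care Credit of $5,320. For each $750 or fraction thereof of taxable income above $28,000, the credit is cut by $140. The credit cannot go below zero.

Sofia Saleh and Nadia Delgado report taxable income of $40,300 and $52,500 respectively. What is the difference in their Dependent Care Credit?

Sofia ($40,300): Dependent Care Credit: income exceeds $28,000 by $12,300, which is 17 full-or-partial $750 increments; reduction = 17 × $140 = $2,380, leaving $2,940.
Nadia ($52,500): Dependent Care Credit: income exceeds $28,000 by $24,500, which is 33 full-or-partial $750 increments; reduction = 33 × $140 = $4,620, leaving $700.
Difference: |$2,940 − $700| = $2,240.

$2,240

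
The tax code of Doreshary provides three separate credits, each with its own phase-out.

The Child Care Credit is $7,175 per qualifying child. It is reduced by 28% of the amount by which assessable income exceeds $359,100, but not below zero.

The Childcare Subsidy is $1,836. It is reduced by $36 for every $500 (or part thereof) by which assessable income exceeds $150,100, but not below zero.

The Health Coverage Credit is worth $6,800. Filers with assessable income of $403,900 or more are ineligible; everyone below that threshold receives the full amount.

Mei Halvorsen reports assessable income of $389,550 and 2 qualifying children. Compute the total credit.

$12,624

Child Care Credit: base = 2 × $7,175 = $14,350. 28% of the $30,450 excess over $359,100 is $8,526; credit = $14,350 − $8,526 = $5,824.
Childcare Subsidy: income exceeds $150,100 by $239,450 → 479 increments × $36 = $17,244 ≥ base, so the credit is $0.
Health Coverage Credit: $389,550 is below the $403,900 cutoff, so the full $6,800 applies.
Total: $5,824 + $0 + $6,800 = $12,624.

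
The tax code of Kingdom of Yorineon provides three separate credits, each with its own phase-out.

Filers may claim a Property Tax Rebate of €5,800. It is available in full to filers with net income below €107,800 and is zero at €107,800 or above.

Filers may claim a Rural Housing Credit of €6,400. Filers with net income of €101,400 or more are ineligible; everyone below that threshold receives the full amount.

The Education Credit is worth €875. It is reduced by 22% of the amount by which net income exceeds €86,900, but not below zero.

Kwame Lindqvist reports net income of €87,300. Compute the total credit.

€12,987

Property Tax Rebate: €87,300 is below the €107,800 cutoff, so the full €5,800 applies.
Rural Housing Credit: €87,300 is below the €101,400 cutoff, so the full €6,400 applies.
Education Credit: 22% of the €400 excess over €86,900 is €88; credit = €875 − €88 = €787.
Total: €5,800 + €6,400 + €787 = €12,987.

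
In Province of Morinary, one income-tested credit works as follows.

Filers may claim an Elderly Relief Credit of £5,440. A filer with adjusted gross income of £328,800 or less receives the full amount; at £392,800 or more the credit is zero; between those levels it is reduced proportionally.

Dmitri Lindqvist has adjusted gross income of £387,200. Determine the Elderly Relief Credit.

£476

Elderly Relief Credit: £387,200 is £58,400 into a £64,000 phase-out range, leaving 5,600/64,000 of the credit: £5,440 × 5,600/64,000 = £476.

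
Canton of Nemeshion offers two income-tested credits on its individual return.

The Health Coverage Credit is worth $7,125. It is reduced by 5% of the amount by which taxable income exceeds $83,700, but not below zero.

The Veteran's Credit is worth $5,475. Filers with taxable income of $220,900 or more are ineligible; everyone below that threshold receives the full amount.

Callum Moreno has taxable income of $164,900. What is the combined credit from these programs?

Health Coverage Credit: 5% of the $81,200 excess over $83,700 is $4,060; credit = $7,125 − $4,060 = $3,065.
Veteran's Credit: $164,900 is below the $220,900 cutoff, so the full $5,475 applies.
Total: $3,065 + $5,475 = $8,540.

$8,540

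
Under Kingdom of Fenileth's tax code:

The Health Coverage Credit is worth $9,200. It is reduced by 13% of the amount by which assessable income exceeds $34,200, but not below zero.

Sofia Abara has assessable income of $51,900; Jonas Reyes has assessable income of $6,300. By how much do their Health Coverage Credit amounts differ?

Sofia ($51,900): Health Coverage Credit: 13% of the $17,700 excess over $34,200 is $2,301; credit = $9,200 − $2,301 = $6,899.
Jonas ($6,300): Health Coverage Credit: $6,300 is at or below the $34,200 threshold, so the full $9,200 applies.
Difference: |$6,899 − $9,200| = $2,301.

$2,301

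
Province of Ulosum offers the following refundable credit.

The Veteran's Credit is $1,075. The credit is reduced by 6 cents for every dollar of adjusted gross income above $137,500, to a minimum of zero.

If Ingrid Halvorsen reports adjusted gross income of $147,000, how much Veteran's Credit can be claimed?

$505

Veteran's Credit: 6% of the $9,500 excess over $137,500 is $570; credit = $1,075 − $570 = $505.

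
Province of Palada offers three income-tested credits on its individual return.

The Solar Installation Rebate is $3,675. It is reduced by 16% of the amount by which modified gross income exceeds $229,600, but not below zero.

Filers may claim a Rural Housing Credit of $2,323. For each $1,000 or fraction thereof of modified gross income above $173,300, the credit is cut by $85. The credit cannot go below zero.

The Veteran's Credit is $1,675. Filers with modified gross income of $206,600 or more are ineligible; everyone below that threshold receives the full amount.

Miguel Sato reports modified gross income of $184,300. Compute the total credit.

Solar Installation Rebate: $184,300 is at or below the $229,600 threshold, so the full $3,675 applies.
Rural Housing Credit: income exceeds $173,300 by $11,000, which is 11 full-or-partial $1,000 increments; reduction = 11 × $85 = $935, leaving $1,388.
Veteran's Credit: $184,300 is below the $206,600 cutoff, so the full $1,675 applies.
Total: $3,675 + $1,388 + $1,675 = $6,738.

$6,738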